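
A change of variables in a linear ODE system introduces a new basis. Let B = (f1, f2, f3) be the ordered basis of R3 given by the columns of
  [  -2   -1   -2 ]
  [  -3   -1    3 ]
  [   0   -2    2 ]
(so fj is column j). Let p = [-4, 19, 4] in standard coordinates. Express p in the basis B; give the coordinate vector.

Write p = c_1 f1 + ... + c_3 f3 and solve for the c_i.
Gaussian elimination on [M | p] yields c = (-3, 2, 4).
Check: -3f1 + 2f2 + 4f3 = [-4, 19, 4].

[-3, 2, 4]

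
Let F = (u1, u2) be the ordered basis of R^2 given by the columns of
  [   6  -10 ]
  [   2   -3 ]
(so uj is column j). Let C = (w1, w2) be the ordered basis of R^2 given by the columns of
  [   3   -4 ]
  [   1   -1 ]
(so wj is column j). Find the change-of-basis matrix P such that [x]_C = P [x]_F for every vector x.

Take x = uj: its F-coordinates are the j-th standard unit vector, so P e_j — column j of P — equals [uj]_C.
u1 = 2w1 + 0·w2, giving column 1 = <2, 0>; repeating for each j gives P = [[2, -2], [0, 1]].

[[2, -2], [0, 1]]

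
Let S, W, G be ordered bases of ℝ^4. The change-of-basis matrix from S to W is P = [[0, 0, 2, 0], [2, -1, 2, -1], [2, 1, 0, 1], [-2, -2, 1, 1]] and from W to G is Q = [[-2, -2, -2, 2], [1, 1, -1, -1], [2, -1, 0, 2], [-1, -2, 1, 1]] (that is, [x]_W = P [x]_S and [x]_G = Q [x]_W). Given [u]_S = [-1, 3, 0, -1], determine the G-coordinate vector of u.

[-2, 1, -6, 3]

Apply P to get W-coordinates [0, -4, 0, -5], then Q to get G-coordinates.
The result is [u]_G = [-2, 1, -6, 3].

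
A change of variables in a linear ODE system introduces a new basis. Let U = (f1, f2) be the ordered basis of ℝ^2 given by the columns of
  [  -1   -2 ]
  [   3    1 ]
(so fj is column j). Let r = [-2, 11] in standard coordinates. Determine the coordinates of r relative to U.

[4, -1]

[r]_U is the unique c with M c = r, where M has columns f1, f2.
System: -c_1 - 2c_2 = -2, 3c_1 + c_2 = 11; solving gives c_1 = 4, c_2 = -1.
Check: 4f1 - f2 = [-2, 11].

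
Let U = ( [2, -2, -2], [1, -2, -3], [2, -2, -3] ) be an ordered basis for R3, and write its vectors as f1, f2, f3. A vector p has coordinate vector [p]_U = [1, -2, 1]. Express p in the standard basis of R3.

The coordinates say p = f1 - 2f2 + f3; adding the scaled basis vectors gives [2, 0, 1].

[2, 0, 1]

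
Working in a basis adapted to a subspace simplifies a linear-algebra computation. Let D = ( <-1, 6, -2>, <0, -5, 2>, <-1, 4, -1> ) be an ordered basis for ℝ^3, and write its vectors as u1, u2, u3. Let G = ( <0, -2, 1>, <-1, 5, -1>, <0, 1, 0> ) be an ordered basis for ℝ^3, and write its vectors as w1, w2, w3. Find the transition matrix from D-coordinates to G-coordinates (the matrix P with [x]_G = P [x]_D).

[[-1, 2, 0], [1, 0, 1], [-1, -1, -1]]

Let M have columns uj and N have columns wj. Then for every x, N [x]_G = x = M [x]_D, so P = N^(-1) M.
Since det N = -1, N^(-1) has integer entries; multiplying gives P = [[-1, 2, 0], [1, 0, 1], [-1, -1, -1]].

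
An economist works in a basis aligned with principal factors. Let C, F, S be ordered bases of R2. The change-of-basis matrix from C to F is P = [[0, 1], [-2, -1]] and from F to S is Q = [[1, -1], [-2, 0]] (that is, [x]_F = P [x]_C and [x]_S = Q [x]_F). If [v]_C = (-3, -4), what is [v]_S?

First [v]_F = P [v]_C = (-4, 10).
Then [v]_S = Q [v]_F = (-14, 8).

(-14, 8)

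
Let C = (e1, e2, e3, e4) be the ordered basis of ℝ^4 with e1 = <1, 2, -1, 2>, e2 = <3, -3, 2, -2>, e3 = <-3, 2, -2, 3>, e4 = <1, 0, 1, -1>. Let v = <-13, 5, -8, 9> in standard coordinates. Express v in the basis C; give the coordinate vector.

<-1, -1, 2, -3>

We seek scalars with c_1 e1 + ... + c_4 e4 = v; equivalently solve M c = v where the columns of M are e1, ..., e4.
Gaussian elimination on [M | v] yields c = (-1, -1, 2, -3).
Check: -e1 - e2 + 2e3 - 3e4 = <-13, 5, -8, 9>.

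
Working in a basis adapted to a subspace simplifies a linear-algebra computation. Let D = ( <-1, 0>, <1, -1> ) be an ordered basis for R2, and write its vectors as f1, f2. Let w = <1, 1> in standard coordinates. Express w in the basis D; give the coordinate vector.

[w]_D is the unique c with M c = w, where M has columns f1, f2.
System: -c_1 + c_2 = 1, 0c_1 - c_2 = 1; solving gives c_1 = -2, c_2 = -1.
Check: -2f1 - f2 = <1, 1>.

<-2, -1>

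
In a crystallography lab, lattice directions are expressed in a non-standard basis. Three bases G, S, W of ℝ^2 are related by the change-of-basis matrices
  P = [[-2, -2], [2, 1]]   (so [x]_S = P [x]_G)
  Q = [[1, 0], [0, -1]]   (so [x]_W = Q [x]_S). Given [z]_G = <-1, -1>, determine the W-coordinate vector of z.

<4, 3>

Composing the changes, [z]_W = Q P [z]_G.
Q P = [[-2, -2], [-2, -1]]; applying this to <-1, -1> gives <4, 3>.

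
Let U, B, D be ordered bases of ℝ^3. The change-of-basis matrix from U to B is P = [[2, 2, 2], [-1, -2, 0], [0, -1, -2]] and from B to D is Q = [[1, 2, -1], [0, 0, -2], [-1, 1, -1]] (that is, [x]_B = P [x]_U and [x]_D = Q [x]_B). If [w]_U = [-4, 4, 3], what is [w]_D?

First [w]_B = P [w]_U = [6, -4, -10].
Then [w]_D = Q [w]_B = [8, 20, 0].

[8, 20, 0]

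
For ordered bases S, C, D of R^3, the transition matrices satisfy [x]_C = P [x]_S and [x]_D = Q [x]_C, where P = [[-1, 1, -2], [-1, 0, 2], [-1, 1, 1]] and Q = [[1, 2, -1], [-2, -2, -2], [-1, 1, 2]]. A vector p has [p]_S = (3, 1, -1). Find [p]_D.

Apply P to get C-coordinates (0, -5, -3), then Q to get D-coordinates.
The result is [p]_D = (-7, 16, -11).

(-7, 16, -11)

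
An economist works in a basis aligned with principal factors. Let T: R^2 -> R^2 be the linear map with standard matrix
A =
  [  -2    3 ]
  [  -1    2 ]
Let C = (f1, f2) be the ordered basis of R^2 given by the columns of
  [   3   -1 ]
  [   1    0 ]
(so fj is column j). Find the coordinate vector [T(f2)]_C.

Compute T(f2) = A f2 = (2, 1) in standard coordinates.
Then write this in C-coordinates: solve for y in y_1 f1 + y_2 f2 = (2, 1).
This gives y = (1, 1), which is column 2 of [T]_C.

(1, 1)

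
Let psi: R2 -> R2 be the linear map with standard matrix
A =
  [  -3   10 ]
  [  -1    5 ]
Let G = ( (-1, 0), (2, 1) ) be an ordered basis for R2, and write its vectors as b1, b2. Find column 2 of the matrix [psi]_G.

Column 2 of [psi]_G is the G-coordinate vector of psi(b2).
In standard coordinates psi(b2) = A b2 = (4, 3).
Converting to G: (4, 3) = 2b1 + 3b2, so the coordinate vector is (2, 3).

(2, 3)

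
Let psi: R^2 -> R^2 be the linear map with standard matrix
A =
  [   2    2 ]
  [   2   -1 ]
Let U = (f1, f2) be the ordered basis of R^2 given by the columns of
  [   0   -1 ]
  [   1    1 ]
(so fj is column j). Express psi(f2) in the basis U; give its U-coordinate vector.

Column 2 of [psi]_U is the U-coordinate vector of psi(f2).
In standard coordinates psi(f2) = A f2 = (0, -3).
Converting to U: (0, -3) = -3f1 + 0·f2, so the coordinate vector is (-3, 0).

(-3, 0)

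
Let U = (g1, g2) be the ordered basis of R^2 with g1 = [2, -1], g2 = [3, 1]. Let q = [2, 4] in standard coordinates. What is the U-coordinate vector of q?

We seek scalars with c_1 g1 + c_2 g2 = q; equivalently solve M c = q where the columns of M are g1, g2.
System: 2c_1 + 3c_2 = 2, -c_1 + c_2 = 4; solving gives c_1 = -2, c_2 = 2.
Check: -2g1 + 2g2 = [2, 4].

[-2, 2]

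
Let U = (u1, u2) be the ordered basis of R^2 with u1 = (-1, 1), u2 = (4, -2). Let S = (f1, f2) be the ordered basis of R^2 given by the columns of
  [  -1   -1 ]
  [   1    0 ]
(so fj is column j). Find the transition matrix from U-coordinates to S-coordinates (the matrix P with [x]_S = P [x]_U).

Take x = uj: its U-coordinates are the j-th standard unit vector, so P e_j — column j of P — equals [uj]_S.
u1 = f1 + 0·f2, giving column 1 = (1, 0); repeating for each j gives P = [[1, -2], [0, -2]].

[[1, -2], [0, -2]]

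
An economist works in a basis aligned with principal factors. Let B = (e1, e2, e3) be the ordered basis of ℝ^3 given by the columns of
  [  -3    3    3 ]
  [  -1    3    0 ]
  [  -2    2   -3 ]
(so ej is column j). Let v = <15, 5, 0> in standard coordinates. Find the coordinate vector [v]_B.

[v]_B is the unique c with M c = v, where M has columns e1, ..., e3.
Solving this 3x3 system gives c = (-2, 1, 2).
Check: -2e1 + e2 + 2e3 = <15, 5, 0>.

<-2, 1, 2>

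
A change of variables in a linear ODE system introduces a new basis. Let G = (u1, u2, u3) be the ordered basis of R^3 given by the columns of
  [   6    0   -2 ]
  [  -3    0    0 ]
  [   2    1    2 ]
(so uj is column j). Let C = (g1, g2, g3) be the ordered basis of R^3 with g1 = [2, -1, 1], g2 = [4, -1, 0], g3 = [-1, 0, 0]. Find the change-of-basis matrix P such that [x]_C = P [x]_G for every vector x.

Let M have columns uj and N have columns gj. Then for every x, N [x]_C = x = M [x]_G, so P = N^(-1) M.
Since det N = -1, N^(-1) has integer entries; multiplying gives P = [[2, 1, 2], [1, -1, -2], [2, -2, -2]].

[[2, 1, 2], [1, -1, -2], [2, -2, -2]]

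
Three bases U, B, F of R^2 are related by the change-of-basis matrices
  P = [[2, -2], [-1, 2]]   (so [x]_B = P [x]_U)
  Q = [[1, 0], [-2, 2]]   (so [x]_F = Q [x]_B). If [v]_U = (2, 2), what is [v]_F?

Apply P to get B-coordinates (0, 2), then Q to get F-coordinates.
The result is [v]_F = (0, 4).

(0, 4)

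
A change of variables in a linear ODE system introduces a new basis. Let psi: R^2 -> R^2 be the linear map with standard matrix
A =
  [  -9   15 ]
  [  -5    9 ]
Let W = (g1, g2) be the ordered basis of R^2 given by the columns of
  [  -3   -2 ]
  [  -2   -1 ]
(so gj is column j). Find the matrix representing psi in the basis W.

With P the matrix whose columns are g1, g2, [psi]_W = P^(-1) A P.
Column by column: psi(g1) = A g1 = <-3, -3>; its W-coordinates <3, -3> give column 1.
Continuing for each basis vector yields [psi]_W = [[3, 1], [-3, -3]].

[[3, 1], [-3, -3]]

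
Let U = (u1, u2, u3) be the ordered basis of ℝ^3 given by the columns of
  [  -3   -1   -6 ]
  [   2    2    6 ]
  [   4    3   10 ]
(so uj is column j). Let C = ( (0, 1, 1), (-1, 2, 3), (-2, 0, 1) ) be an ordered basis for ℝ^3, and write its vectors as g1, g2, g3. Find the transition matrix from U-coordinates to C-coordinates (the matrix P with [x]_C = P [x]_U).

Column j of P is [uj]_C, since P maps U-coordinates to C-coordinates.
Expressing u1 in C: u1 = 0·g1 + g2 + g3, so column 1 of P is (0, 1, 1).
Doing the same for each uj gives P = [[0, 0, 2], [1, 1, 2], [1, 0, 2]].

[[0, 0, 2], [1, 1, 2], [1, 0, 2]]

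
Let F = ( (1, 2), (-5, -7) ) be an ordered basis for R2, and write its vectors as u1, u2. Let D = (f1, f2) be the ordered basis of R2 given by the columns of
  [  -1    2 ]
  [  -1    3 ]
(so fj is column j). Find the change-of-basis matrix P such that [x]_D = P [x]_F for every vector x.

Let M have columns uj and N have columns fj. Then for every x, N [x]_D = x = M [x]_F, so P = N^(-1) M.
Since det N = -1, N^(-1) has integer entries; multiplying gives P = [[1, 1], [1, -2]].

[[1, 1], [1, -2]]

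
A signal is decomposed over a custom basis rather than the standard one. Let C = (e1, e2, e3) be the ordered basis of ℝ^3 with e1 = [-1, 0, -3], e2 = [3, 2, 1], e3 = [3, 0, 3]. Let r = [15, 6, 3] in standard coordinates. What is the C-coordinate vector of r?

We seek scalars with c_1 e1 + ... + c_3 e3 = r; equivalently solve M c = r where the columns of M are e1, ..., e3.
Row-reducing the augmented matrix [M | r] gives c = (3, 3, 3).
Check: 3e1 + 3e2 + 3e3 = [15, 6, 3].

[3, 3, 3]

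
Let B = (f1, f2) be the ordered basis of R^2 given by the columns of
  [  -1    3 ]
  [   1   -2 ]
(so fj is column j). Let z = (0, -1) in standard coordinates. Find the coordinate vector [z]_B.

We seek scalars with c_1 f1 + c_2 f2 = z; equivalently solve M c = z where the columns of M are f1, f2.
System: -c_1 + 3c_2 = 0, c_1 - 2c_2 = -1; solving gives c_1 = -3, c_2 = -1.
Check: -3f1 - f2 = (0, -1).

(-3, -1)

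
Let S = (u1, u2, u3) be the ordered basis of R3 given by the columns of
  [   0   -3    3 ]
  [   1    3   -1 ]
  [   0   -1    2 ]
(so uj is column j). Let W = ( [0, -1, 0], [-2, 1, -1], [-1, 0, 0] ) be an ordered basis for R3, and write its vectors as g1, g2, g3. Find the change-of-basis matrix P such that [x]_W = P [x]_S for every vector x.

Take x = uj: its S-coordinates are the j-th standard unit vector, so P e_j — column j of P — equals [uj]_W.
u1 = -g1 + 0·g2 + 0·g3, giving column 1 = [-1, 0, 0]; repeating for each j gives P = [[-1, -2, -1], [0, 1, -2], [0, 1, 1]].

[[-1, -2, -1], [0, 1, -2], [0, 1, 1]]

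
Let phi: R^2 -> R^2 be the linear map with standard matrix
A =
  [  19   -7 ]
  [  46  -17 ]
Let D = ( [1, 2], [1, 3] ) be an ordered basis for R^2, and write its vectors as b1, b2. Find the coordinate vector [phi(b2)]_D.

[-1, -1]

Column 2 of [phi]_D is the D-coordinate vector of phi(b2).
In standard coordinates phi(b2) = A b2 = [-2, -5].
Converting to D: [-2, -5] = -b1 - b2, so the coordinate vector is [-1, -1].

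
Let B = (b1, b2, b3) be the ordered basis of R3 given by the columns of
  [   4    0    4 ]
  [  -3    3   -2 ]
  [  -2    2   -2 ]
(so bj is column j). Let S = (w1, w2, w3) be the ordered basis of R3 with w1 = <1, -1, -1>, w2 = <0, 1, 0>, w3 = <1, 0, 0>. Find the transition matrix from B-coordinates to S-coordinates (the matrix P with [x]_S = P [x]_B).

Take x = bj: its B-coordinates are the j-th standard unit vector, so P e_j — column j of P — equals [bj]_S.
b1 = 2w1 - w2 + 2w3, giving column 1 = <2, -1, 2>; repeating for each j gives P = [[2, -2, 2], [-1, 1, 0], [2, 2, 2]].

[[2, -2, 2], [-1, 1, 0], [2, 2, 2]]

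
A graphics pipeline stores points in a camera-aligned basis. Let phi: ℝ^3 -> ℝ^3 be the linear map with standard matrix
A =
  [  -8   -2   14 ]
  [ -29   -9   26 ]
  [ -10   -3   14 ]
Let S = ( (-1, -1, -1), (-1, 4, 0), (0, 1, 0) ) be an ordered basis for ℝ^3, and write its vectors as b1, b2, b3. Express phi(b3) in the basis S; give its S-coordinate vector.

Compute phi(b3) = A b3 = (-2, -9, -3) in standard coordinates.
Then write this in S-coordinates: solve for y in y_1 b1 + ... + y_3 b3 = (-2, -9, -3).
This gives y = (3, -1, -2), which is column 3 of [phi]_S.

(3, -1, -2)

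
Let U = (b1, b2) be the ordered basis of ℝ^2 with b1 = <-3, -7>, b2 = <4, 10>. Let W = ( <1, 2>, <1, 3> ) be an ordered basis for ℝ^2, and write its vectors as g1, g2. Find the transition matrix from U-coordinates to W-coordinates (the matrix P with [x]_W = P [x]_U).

Let M have columns bj and N have columns gj. Then for every x, N [x]_W = x = M [x]_U, so P = N^(-1) M.
Since det N = 1, N^(-1) has integer entries; multiplying gives P = [[-2, 2], [-1, 2]].

[[-2, 2], [-1, 2]]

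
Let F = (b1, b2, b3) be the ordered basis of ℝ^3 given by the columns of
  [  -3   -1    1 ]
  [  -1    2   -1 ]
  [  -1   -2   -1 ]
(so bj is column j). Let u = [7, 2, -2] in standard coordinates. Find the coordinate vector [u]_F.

[-2, 1, 2]

[u]_F is the unique c with M c = u, where M has columns b1, ..., b3.
Solving this 3x3 system gives c = (-2, 1, 2).
Check: -2b1 + b2 + 2b3 = [7, 2, -2].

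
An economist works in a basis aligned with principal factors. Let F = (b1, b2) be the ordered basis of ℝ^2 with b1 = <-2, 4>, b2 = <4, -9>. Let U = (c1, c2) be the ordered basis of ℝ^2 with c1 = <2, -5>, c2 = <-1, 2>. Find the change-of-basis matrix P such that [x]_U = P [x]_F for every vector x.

Let M have columns bj and N have columns cj. Then for every x, N [x]_U = x = M [x]_F, so P = N^(-1) M.
Since det N = -1, N^(-1) has integer entries; multiplying gives P = [[0, 1], [2, -2]].

[[0, 1], [2, -2]]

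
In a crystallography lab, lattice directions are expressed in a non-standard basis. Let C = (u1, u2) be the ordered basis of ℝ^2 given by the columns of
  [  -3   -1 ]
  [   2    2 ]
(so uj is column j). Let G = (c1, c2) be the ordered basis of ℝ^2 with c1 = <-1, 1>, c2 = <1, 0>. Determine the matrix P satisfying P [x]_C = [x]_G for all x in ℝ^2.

[[2, 2], [-1, 1]]

Column j of P is [uj]_G, since P maps C-coordinates to G-coordinates.
Expressing u1 in G: u1 = 2c1 - c2, so column 1 of P is <2, -1>.
Doing the same for each uj gives P = [[2, 2], [-1, 1]].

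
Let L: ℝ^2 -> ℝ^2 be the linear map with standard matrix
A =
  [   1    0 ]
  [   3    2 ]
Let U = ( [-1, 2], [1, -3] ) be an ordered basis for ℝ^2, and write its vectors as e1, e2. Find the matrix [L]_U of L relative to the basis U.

Let P have columns e1, e2. Then [L]_U = P^(-1) A P.
Here det P = 1, so P^(-1) is integer; computing A P first and then P^(-1)(A P) gives [[2, 0], [1, 1]].

[[2, 0], [1, 1]]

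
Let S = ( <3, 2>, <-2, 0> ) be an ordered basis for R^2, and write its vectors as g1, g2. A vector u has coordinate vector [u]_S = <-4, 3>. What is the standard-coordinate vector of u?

<-18, -8>

By definition u = -4g1 + 3g2.
Summing componentwise gives <-18, -8>.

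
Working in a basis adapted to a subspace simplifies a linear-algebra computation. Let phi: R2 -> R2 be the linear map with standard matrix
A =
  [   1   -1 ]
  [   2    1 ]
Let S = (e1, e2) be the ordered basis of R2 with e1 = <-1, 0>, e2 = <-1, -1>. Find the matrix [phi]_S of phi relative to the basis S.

[[-1, -3], [2, 3]]

Let P have columns e1, e2. Then [phi]_S = P^(-1) A P.
Here det P = 1, so P^(-1) is integer; computing A P first and then P^(-1)(A P) gives [[-1, -3], [2, 3]].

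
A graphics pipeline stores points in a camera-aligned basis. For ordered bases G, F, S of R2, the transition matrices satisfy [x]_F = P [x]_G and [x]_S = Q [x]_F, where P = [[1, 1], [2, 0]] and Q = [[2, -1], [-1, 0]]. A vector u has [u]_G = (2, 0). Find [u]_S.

(0, -2)

First [u]_F = P [u]_G = (2, 4).
Then [u]_S = Q [u]_F = (0, -2).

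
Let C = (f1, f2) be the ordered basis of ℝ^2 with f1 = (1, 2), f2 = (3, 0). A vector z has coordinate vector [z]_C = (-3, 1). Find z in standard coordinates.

(0, -6)

z = M [z]_C, where M has columns f1, f2.
Carrying out the matrix-vector product, z = (0, -6).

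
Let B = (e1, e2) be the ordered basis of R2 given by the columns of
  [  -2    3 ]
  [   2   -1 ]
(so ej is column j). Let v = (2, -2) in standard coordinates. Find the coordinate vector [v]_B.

Write v = c_1 e1 + c_2 e2 and solve for the c_i.
System: -2c_1 + 3c_2 = 2, 2c_1 - c_2 = -2; solving gives c_1 = -1, c_2 = 0.
Check: -e1 + 0·e2 = (2, -2).

(-1, 0)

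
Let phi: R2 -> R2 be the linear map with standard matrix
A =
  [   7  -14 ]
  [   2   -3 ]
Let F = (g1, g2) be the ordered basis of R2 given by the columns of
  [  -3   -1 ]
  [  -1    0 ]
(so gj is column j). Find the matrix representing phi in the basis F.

[[3, 2], [-2, 1]]

Let P have columns g1, g2. Then [phi]_F = P^(-1) A P.
Here det P = -1, so P^(-1) is integer; computing A P first and then P^(-1)(A P) gives [[3, 2], [-2, 1]].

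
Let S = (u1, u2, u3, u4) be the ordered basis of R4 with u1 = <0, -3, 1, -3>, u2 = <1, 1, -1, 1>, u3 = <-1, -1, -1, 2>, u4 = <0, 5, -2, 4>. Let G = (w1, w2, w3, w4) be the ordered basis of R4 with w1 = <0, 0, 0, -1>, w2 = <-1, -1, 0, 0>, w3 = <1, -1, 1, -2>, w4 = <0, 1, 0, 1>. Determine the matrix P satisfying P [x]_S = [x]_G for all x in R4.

[[0, -1, -2, 1], [1, -2, 0, -2], [1, -1, -1, -2], [-1, -2, -2, 1]]

Let M have columns uj and N have columns wj. Then for every x, N [x]_G = x = M [x]_S, so P = N^(-1) M.
Since det N = 1, N^(-1) has integer entries; multiplying gives P = [[0, -1, -2, 1], [1, -2, 0, -2], [1, -1, -1, -2], [-1, -2, -2, 1]].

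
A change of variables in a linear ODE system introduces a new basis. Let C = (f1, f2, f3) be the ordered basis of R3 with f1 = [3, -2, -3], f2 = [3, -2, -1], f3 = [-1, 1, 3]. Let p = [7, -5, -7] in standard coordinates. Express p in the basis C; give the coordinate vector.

[1, 1, -1]

[p]_C is the unique c with M c = p, where M has columns f1, ..., f3.
Gaussian elimination on [M | p] yields c = (1, 1, -1).
Check: f1 + f2 - f3 = [7, -5, -7].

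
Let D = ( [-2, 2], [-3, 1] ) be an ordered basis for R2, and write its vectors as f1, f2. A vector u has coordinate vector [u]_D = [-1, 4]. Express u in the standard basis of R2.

By definition u = -f1 + 4f2.
Summing componentwise gives [-10, 2].

[-10, 2]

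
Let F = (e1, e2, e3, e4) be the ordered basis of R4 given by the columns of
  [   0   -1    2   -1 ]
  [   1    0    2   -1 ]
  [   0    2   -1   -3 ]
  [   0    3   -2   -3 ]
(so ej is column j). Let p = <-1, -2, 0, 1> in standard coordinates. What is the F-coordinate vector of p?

[p]_F is the unique c with M c = p, where M has columns e1, ..., e4.
Gaussian elimination on [M | p] yields c = (-3, 2, 1, 1).
Check: -3e1 + 2e2 + e3 + e4 = <-1, -2, 0, 1>.

<-3, 2, 1, 1>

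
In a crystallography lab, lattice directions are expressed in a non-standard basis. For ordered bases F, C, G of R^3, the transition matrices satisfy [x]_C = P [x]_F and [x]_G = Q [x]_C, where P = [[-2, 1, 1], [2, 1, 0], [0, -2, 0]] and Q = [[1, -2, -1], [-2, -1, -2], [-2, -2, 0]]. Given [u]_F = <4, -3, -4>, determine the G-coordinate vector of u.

<-31, 13, 20>

First [u]_C = P [u]_F = <-15, 5, 6>.
Then [u]_G = Q [u]_C = <-31, 13, 20>.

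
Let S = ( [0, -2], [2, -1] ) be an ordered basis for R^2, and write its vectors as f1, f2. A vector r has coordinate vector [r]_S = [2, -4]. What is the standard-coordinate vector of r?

[-8, 0]

The coordinates say r = 2f1 - 4f2; adding the scaled basis vectors gives [-8, 0].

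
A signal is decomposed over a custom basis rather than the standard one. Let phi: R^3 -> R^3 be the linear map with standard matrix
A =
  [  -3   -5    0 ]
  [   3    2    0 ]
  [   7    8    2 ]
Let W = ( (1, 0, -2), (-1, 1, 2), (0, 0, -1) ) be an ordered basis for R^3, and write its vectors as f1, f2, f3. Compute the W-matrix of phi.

[[0, -3, 0], [3, -1, 0], [3, -1, 2]]

With P the matrix whose columns are f1, ..., f3, [phi]_W = P^(-1) A P.
Column by column: phi(f1) = A f1 = (-3, 3, 3); its W-coordinates (0, 3, 3) give column 1.
Continuing for each basis vector yields [phi]_W = [[0, -3, 0], [3, -1, 0], [3, -1, 2]].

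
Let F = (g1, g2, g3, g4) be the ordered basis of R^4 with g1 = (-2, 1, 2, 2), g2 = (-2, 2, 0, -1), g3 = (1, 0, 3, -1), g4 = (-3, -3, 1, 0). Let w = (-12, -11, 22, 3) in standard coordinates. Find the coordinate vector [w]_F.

Write w = c_1 g1 + ... + c_4 g4 and solve for the c_i.
Row-reducing the augmented matrix [M | w] gives c = (3, -1, 4, 4).
Check: 3g1 - g2 + 4g3 + 4g4 = (-12, -11, 22, 3).

(3, -1, 4, 4)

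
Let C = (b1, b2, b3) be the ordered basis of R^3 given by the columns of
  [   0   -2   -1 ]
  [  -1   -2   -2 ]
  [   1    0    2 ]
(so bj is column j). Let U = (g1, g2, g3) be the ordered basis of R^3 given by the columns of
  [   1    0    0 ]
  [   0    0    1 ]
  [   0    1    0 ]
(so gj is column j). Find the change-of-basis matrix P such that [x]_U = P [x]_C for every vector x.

Take x = bj: its C-coordinates are the j-th standard unit vector, so P e_j — column j of P — equals [bj]_U.
b1 = 0·g1 + g2 - g3, giving column 1 = [0, 1, -1]; repeating for each j gives P = [[0, -2, -1], [1, 0, 2], [-1, -2, -2]].

[[0, -2, -1], [1, 0, 2], [-1, -2, -2]]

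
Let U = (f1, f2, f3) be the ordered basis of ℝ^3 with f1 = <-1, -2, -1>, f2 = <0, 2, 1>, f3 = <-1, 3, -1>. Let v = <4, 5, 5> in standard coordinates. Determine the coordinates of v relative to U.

We seek scalars with c_1 f1 + ... + c_3 f3 = v; equivalently solve M c = v where the columns of M are f1, ..., f3.
Row-reducing the augmented matrix [M | v] gives c = (-3, 1, -1).
Check: -3f1 + f2 - f3 = <4, 5, 5>.

<-3, 1, -1>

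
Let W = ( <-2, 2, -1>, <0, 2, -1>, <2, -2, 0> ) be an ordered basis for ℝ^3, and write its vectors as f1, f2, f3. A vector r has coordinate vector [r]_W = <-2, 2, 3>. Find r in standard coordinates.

<10, -6, 0>

By definition r = -2f1 + 2f2 + 3f3.
Summing componentwise gives <10, -6, 0>.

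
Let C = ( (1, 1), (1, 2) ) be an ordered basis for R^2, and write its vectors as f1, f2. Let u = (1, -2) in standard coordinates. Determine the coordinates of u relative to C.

Write u = c_1 f1 + c_2 f2 and solve for the c_i.
System: c_1 + c_2 = 1, c_1 + 2c_2 = -2; solving gives c_1 = 4, c_2 = -3.
Check: 4f1 - 3f2 = (1, -2).

(4, -3)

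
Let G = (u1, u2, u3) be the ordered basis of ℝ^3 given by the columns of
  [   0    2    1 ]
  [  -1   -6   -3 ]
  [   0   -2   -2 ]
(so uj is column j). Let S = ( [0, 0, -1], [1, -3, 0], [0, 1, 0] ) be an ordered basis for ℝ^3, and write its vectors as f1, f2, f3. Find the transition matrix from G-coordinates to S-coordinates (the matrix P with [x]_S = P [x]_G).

[[0, 2, 2], [0, 2, 1], [-1, 0, 0]]

Column j of P is [uj]_S, since P maps G-coordinates to S-coordinates.
Expressing u1 in S: u1 = 0·f1 + 0·f2 - f3, so column 1 of P is [0, 0, -1].
Doing the same for each uj gives P = [[0, 2, 2], [0, 2, 1], [-1, 0, 0]].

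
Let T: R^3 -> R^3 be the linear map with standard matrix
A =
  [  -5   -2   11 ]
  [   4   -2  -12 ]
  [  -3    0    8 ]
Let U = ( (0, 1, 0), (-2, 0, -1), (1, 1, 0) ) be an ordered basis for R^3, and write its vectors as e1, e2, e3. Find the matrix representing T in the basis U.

With P the matrix whose columns are e1, ..., e3, [T]_U = P^(-1) A P.
Column by column: T(e1) = A e1 = (-2, -2, 0); its U-coordinates (0, 0, -2) give column 1.
Continuing for each basis vector yields [T]_U = [[0, 1, 3], [0, 2, 3], [-2, 3, -1]].

[[0, 1, 3], [0, 2, 3], [-2, 3, -1]]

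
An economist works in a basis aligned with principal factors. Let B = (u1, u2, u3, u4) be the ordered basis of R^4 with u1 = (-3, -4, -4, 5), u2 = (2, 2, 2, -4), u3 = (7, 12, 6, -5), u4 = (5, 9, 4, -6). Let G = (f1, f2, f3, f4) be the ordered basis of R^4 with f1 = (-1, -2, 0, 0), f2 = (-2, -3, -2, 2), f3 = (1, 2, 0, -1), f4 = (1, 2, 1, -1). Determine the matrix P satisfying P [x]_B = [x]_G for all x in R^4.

[[-2, 2, -2, 1], [2, -2, -2, -1], [-1, 2, -1, 2], [0, -2, 2, 2]]

Let M have columns uj and N have columns fj. Then for every x, N [x]_G = x = M [x]_B, so P = N^(-1) M.
Since det N = -1, N^(-1) has integer entries; multiplying gives P = [[-2, 2, -2, 1], [2, -2, -2, -1], [-1, 2, -1, 2], [0, -2, 2, 2]].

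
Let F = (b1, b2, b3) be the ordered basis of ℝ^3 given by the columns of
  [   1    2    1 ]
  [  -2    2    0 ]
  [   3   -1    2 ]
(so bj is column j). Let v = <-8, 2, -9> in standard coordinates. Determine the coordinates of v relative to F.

<-3, -2, -1>

[v]_F is the unique c with M c = v, where M has columns b1, ..., b3.
Gaussian elimination on [M | v] yields c = (-3, -2, -1).
Check: -3b1 - 2b2 - b3 = <-8, 2, -9>.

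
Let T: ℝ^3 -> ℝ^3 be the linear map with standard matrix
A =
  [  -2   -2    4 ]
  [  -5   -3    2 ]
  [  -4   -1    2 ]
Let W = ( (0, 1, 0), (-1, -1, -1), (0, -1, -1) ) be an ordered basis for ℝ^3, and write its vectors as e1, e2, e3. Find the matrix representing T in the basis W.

Let P have columns e1, ..., e3. Then [T]_W = P^(-1) A P.
Here det P = -1, so P^(-1) is integer; computing A P first and then P^(-1)(A P) gives [[-2, 3, 2], [2, 0, 2], [-1, -3, -1]].

[[-2, 3, 2], [2, 0, 2], [-1, -3, -1]]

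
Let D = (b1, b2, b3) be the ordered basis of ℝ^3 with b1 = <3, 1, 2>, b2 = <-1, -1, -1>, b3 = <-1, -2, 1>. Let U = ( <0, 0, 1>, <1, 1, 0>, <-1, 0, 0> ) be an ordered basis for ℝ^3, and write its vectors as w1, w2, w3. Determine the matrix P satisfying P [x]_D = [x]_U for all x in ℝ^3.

[[2, -1, 1], [1, -1, -2], [-2, 0, -1]]

Take x = bj: its D-coordinates are the j-th standard unit vector, so P e_j — column j of P — equals [bj]_U.
b1 = 2w1 + w2 - 2w3, giving column 1 = <2, 1, -2>; repeating for each j gives P = [[2, -1, 1], [1, -1, -2], [-2, 0, -1]].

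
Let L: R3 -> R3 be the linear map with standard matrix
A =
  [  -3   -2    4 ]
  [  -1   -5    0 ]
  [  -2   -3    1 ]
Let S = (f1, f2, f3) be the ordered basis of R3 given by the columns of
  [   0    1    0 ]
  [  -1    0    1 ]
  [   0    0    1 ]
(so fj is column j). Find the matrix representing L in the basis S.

The j-th column of [L]_S is [L(fj)]_S.
L(f1) = A f1 = [2, 5, 3] = -2f1 + 2f2 + 3f3, so column 1 is [-2, 2, 3].
Repeating for f2, f3 and assembling the columns gives [[-2, -1, 3], [2, -3, 2], [3, -2, -2]].

[[-2, -1, 3], [2, -3, 2], [3, -2, -2]]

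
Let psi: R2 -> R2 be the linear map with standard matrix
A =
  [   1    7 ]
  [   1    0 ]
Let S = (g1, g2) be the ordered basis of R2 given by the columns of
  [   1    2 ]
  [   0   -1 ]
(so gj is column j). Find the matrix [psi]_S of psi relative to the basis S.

Let P have columns g1, g2. Then [psi]_S = P^(-1) A P.
Here det P = -1, so P^(-1) is integer; computing A P first and then P^(-1)(A P) gives [[3, -1], [-1, -2]].

[[3, -1], [-1, -2]]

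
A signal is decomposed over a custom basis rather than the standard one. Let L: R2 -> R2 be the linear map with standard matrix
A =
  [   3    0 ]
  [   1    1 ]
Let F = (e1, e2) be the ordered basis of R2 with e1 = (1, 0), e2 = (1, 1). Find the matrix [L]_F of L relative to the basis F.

[[2, 1], [1, 2]]

With P the matrix whose columns are e1, e2, [L]_F = P^(-1) A P.
Column by column: L(e1) = A e1 = (3, 1); its F-coordinates (2, 1) give column 1.
Continuing for each basis vector yields [L]_F = [[2, 1], [1, 2]].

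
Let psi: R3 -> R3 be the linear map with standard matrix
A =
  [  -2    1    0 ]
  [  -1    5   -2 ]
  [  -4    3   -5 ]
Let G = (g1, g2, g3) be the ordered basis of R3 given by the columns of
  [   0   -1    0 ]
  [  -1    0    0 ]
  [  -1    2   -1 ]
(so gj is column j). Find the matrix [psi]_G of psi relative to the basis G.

The j-th column of [psi]_G is [psi(gj)]_G.
psi(g1) = A g1 = (-1, -3, 2) = 3g1 + g2 - 3g3, so column 1 is (3, 1, -3).
Repeating for g2, g3 and assembling the columns gives [[3, 3, -2], [1, -2, 0], [-3, -1, -3]].

[[3, 3, -2], [1, -2, 0], [-3, -1, -3]]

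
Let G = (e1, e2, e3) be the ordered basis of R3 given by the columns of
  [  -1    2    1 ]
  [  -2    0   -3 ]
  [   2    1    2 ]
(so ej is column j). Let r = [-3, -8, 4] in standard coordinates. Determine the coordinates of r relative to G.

[1, -2, 2]

We seek scalars with c_1 e1 + ... + c_3 e3 = r; equivalently solve M c = r where the columns of M are e1, ..., e3.
Solving this 3x3 system gives c = (1, -2, 2).
Check: e1 - 2e2 + 2e3 = [-3, -8, 4].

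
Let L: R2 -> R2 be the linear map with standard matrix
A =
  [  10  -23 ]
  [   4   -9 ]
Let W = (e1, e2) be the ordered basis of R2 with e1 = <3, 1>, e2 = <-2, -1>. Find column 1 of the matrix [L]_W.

Compute L(e1) = A e1 = <7, 3> in standard coordinates.
Then write this in W-coordinates: solve for y in y_1 e1 + y_2 e2 = <7, 3>.
This gives y = <1, -2>, which is column 1 of [L]_W.

<1, -2>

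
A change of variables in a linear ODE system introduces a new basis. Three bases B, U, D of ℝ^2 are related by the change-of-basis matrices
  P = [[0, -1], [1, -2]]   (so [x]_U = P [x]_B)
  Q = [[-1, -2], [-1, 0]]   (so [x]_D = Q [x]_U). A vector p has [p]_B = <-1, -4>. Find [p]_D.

<-18, -4>

First [p]_U = P [p]_B = <4, 7>.
Then [p]_D = Q [p]_U = <-18, -4>.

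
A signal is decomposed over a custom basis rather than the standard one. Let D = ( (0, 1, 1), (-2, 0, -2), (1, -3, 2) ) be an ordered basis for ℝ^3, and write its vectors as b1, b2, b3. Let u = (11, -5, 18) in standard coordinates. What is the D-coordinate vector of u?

(4, -4, 3)

Write u = c_1 b1 + ... + c_3 b3 and solve for the c_i.
Gaussian elimination on [M | u] yields c = (4, -4, 3).
Check: 4b1 - 4b2 + 3b3 = (11, -5, 18).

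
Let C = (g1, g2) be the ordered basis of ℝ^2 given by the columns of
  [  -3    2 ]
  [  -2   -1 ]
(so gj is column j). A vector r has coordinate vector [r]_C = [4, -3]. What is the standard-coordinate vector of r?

[-18, -5]

r = M [r]_C, where M has columns g1, g2.
Carrying out the matrix-vector product, r = [-18, -5].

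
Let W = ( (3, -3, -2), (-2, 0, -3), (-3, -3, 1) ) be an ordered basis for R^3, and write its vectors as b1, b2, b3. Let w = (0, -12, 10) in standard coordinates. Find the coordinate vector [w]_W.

Write w = c_1 b1 + ... + c_3 b3 and solve for the c_i.
Gaussian elimination on [M | w] yields c = (1, -3, 3).
Check: b1 - 3b2 + 3b3 = (0, -12, 10).

(1, -3, 3)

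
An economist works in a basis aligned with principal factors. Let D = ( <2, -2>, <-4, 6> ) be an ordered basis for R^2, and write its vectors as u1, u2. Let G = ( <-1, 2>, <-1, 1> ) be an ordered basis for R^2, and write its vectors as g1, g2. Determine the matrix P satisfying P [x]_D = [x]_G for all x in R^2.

Let M have columns uj and N have columns gj. Then for every x, N [x]_G = x = M [x]_D, so P = N^(-1) M.
Since det N = 1, N^(-1) has integer entries; multiplying gives P = [[0, 2], [-2, 2]].

[[0, 2], [-2, 2]]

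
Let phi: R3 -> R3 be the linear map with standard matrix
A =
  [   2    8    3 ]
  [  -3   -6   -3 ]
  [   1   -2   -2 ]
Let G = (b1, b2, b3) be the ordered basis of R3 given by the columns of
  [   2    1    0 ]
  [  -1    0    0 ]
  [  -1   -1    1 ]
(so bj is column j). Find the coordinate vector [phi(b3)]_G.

Column 3 of [phi]_G is the G-coordinate vector of phi(b3).
In standard coordinates phi(b3) = A b3 = [3, -3, -2].
Converting to G: [3, -3, -2] = 3b1 - 3b2 - 2b3, so the coordinate vector is [3, -3, -2].

[3, -3, -2]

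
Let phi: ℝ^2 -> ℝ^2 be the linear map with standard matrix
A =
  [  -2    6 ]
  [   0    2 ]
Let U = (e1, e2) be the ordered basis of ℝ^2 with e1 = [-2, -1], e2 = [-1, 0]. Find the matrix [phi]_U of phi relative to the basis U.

Let P have columns e1, e2. Then [phi]_U = P^(-1) A P.
Here det P = -1, so P^(-1) is integer; computing A P first and then P^(-1)(A P) gives [[2, 0], [-2, -2]].

[[2, 0], [-2, -2]]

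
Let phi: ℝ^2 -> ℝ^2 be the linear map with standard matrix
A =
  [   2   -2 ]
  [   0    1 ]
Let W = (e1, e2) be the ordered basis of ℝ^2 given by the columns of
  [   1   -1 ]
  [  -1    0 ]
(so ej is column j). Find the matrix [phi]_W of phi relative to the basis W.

[[1, 0], [-3, 2]]

The j-th column of [phi]_W is [phi(ej)]_W.
phi(e1) = A e1 = <4, -1> = e1 - 3e2, so column 1 is <1, -3>.
Repeating for e2 and assembling the columns gives [[1, 0], [-3, 2]].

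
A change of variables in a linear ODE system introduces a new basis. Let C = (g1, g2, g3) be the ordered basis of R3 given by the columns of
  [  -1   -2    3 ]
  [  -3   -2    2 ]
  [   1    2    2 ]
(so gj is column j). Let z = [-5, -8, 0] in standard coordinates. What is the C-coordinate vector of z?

[2, 0, -1]

We seek scalars with c_1 g1 + ... + c_3 g3 = z; equivalently solve M c = z where the columns of M are g1, ..., g3.
Solving this 3x3 system gives c = (2, 0, -1).
Check: 2g1 + 0·g2 - g3 = [-5, -8, 0].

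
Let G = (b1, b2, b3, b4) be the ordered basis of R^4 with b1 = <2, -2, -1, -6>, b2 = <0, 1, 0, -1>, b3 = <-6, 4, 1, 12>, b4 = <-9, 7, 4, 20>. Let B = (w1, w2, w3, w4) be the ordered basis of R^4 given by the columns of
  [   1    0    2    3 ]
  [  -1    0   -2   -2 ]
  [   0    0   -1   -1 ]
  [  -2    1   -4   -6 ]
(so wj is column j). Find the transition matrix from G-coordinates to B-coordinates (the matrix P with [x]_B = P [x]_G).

[[0, -1, -2, 1], [-2, -1, 0, 2], [1, -1, 1, -2], [0, 1, -2, -2]]

Column j of P is [bj]_B, since P maps G-coordinates to B-coordinates.
Expressing b1 in B: b1 = 0·w1 - 2w2 + w3 + 0·w4, so column 1 of P is <0, -2, 1, 0>.
Doing the same for each bj gives P = [[0, -1, -2, 1], [-2, -1, 0, 2], [1, -1, 1, -2], [0, 1, -2, -2]].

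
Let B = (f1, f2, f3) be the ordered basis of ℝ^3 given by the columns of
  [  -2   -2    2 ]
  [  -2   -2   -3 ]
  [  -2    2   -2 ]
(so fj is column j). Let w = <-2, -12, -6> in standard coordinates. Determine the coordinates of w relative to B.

<2, 1, 2>

[w]_B is the unique c with M c = w, where M has columns f1, ..., f3.
Gaussian elimination on [M | w] yields c = (2, 1, 2).
Check: 2f1 + f2 + 2f3 = <-2, -12, -6>.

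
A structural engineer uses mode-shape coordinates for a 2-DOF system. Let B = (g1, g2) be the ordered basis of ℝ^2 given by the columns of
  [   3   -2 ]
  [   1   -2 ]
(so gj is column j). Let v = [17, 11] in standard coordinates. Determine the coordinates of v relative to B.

Write v = c_1 g1 + c_2 g2 and solve for the c_i.
System: 3c_1 - 2c_2 = 17, c_1 - 2c_2 = 11; solving gives c_1 = 3, c_2 = -4.
Check: 3g1 - 4g2 = [17, 11].

[3, -4]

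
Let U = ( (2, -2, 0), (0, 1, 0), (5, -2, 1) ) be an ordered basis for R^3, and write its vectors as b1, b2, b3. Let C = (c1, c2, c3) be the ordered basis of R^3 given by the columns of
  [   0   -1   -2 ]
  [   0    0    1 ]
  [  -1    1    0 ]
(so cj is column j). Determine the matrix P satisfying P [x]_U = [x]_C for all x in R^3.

Take x = bj: its U-coordinates are the j-th standard unit vector, so P e_j — column j of P — equals [bj]_C.
b1 = 2c1 + 2c2 - 2c3, giving column 1 = (2, 2, -2); repeating for each j gives P = [[2, -2, -2], [2, -2, -1], [-2, 1, -2]].

[[2, -2, -2], [2, -2, -1], [-2, 1, -2]]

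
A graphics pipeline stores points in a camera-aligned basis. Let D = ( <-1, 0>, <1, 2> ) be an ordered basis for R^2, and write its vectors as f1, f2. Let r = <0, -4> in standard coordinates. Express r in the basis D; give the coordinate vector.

<-2, -2>

We seek scalars with c_1 f1 + c_2 f2 = r; equivalently solve M c = r where the columns of M are f1, f2.
System: -c_1 + c_2 = 0, 0c_1 + 2c_2 = -4; solving gives c_1 = -2, c_2 = -2.
Check: -2f1 - 2f2 = <0, -4>.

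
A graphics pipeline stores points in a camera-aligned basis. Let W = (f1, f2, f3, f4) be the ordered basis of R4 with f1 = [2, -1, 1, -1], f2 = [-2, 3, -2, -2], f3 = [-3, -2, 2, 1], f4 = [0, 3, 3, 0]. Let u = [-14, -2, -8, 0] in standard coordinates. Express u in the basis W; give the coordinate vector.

[-2, 2, 2, -2]

[u]_W is the unique c with M c = u, where M has columns f1, ..., f4.
Solving this 4x4 system gives c = (-2, 2, 2, -2).
Check: -2f1 + 2f2 + 2f3 - 2f4 = [-14, -2, -8, 0].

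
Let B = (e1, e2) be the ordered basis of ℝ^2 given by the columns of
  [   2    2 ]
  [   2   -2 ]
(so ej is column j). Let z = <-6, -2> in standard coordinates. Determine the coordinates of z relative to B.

<-2, -1>

We seek scalars with c_1 e1 + c_2 e2 = z; equivalently solve M c = z where the columns of M are e1, e2.
System: 2c_1 + 2c_2 = -6, 2c_1 - 2c_2 = -2; solving gives c_1 = -2, c_2 = -1.
Check: -2e1 - e2 = <-6, -2>.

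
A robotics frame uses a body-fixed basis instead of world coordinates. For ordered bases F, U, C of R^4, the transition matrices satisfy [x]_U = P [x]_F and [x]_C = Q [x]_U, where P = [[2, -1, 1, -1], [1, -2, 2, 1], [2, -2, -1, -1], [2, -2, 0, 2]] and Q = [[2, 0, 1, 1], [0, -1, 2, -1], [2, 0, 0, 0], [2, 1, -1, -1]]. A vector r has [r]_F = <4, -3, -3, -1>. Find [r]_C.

<48, 21, 18, -9>

First [r]_U = P [r]_F = <9, 3, 18, 12>.
Then [r]_C = Q [r]_U = <48, 21, 18, -9>.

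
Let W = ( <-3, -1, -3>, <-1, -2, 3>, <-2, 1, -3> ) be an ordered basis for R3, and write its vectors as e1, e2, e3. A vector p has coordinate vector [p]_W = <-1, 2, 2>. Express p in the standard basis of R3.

By definition p = -e1 + 2e2 + 2e3.
Summing componentwise gives <-3, -1, 3>.

<-3, -1, 3>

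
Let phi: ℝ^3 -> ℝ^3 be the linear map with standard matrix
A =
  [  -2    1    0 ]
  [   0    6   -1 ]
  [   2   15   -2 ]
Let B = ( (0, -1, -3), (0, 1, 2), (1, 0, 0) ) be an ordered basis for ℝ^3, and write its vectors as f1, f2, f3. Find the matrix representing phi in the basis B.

[[3, -3, -2], [0, 1, -2], [-1, 1, -2]]

The j-th column of [phi]_B is [phi(fj)]_B.
phi(f1) = A f1 = (-1, -3, -9) = 3f1 + 0·f2 - f3, so column 1 is (3, 0, -1).
Repeating for f2, f3 and assembling the columns gives [[3, -3, -2], [0, 1, -2], [-1, 1, -2]].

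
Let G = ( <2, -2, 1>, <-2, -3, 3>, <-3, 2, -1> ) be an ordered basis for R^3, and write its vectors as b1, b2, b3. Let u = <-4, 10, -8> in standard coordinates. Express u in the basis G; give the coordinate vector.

[u]_G is the unique c with M c = u, where M has columns b1, ..., b3.
Row-reducing the augmented matrix [M | u] gives c = (2, -2, 4).
Check: 2b1 - 2b2 + 4b3 = <-4, 10, -8>.

<2, -2, 4>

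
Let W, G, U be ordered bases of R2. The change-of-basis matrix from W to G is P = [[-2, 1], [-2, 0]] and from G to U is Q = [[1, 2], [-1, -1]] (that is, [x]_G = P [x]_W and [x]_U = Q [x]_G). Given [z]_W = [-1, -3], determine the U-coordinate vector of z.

Composing the changes, [z]_U = Q P [z]_W.
Q P = [[-6, 1], [4, -1]]; applying this to [-1, -3] gives [3, -1].

[3, -1]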